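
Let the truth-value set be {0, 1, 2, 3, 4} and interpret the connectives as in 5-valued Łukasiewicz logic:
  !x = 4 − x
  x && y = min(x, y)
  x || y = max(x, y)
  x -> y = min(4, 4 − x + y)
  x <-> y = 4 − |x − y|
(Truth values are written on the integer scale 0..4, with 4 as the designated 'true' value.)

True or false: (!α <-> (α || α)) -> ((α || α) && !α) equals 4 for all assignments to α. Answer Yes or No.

No

Counterexample: take α = 1.
!α = !1 = 3
α || α = 1 || 1 = 1
!α <-> (α || α) = 3 <-> 1 = 2
α || α = 1 || 1 = 1
!α = !1 = 3
(α || α) && !α = 1 && 3 = 1
(!α <-> (α || α)) -> ((α || α) && !α) = 2 -> 1 = 3
This gives 3 ≠ 4.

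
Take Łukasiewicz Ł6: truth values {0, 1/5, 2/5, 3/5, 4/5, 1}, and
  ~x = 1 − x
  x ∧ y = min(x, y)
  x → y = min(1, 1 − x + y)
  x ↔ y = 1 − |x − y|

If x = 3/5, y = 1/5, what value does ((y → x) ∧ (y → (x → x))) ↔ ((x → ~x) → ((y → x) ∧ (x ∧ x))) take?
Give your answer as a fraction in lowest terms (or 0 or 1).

4/5

y → x = 1/5 → 3/5 = 1
x → x = 3/5 → 3/5 = 1
y → (x → x) = 1/5 → 1 = 1
(y → x) ∧ (y → (x → x)) = 1 ∧ 1 = 1
~x = ~3/5 = 2/5
x → ~x = 3/5 → 2/5 = 4/5
y → x = 1/5 → 3/5 = 1
x ∧ x = 3/5 ∧ 3/5 = 3/5
(y → x) ∧ (x ∧ x) = 1 ∧ 3/5 = 3/5
(x → ~x) → ((y → x) ∧ (x ∧ x)) = 4/5 → 3/5 = 4/5
((y → x) ∧ (y → (x → x))) ↔ ((x → ~x) → ((y → x) ∧ (x ∧ x))) = 1 ↔ 4/5 = 4/5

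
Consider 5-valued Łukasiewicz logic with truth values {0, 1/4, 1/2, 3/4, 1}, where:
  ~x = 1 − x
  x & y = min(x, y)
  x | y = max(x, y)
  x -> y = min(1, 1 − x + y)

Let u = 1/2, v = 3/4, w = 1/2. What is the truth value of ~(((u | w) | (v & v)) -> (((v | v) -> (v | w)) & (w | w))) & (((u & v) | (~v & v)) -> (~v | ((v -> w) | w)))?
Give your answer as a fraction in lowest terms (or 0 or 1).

1/4

u | w = 1/2 | 1/2 = 1/2
v & v = 3/4 & 3/4 = 3/4
(u | w) | (v & v) = 1/2 | 3/4 = 3/4
v | v = 3/4 | 3/4 = 3/4
v | w = 3/4 | 1/2 = 3/4
(v | v) -> (v | w) = 3/4 -> 3/4 = 1
w | w = 1/2 | 1/2 = 1/2
((v | v) -> (v | w)) & (w | w) = 1 & 1/2 = 1/2
((u | w) | (v & v)) -> (((v | v) -> (v | w)) & (w | w)) = 3/4 -> 1/2 = 3/4
~(((u | w) | (v & v)) -> (((v | v) -> (v | w)) & (w | w))) = ~3/4 = 1/4
u & v = 1/2 & 3/4 = 1/2
~v = ~3/4 = 1/4
~v & v = 1/4 & 3/4 = 1/4
(u & v) | (~v & v) = 1/2 | 1/4 = 1/2
~v = ~3/4 = 1/4
v -> w = 3/4 -> 1/2 = 3/4
(v -> w) | w = 3/4 | 1/2 = 3/4
~v | ((v -> w) | w) = 1/4 | 3/4 = 3/4
((u & v) | (~v & v)) -> (~v | ((v -> w) | w)) = 1/2 -> 3/4 = 1
~(((u | w) | (v & v)) -> (((v | v) -> (v | w)) & (w | w))) & (((u & v) | (~v & v)) -> (~v | ((v -> w) | w))) = 1/4 & 1 = 1/4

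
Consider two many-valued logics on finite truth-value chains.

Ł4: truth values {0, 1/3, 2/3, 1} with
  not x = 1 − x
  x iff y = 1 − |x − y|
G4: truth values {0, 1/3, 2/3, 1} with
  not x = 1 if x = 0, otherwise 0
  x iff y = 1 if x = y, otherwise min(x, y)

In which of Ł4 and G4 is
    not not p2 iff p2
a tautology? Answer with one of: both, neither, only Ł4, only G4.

only Ł4

In Ł4: every assignment gives 1 — tautology.
In G4: at p2 = 1/3 the value is 1/3 — not a tautology.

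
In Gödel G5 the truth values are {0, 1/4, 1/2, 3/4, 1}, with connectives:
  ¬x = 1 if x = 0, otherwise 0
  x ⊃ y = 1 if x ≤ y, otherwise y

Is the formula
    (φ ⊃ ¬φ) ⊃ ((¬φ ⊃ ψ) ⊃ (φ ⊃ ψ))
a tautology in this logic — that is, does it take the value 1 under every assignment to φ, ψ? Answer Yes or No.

Yes

At φ = 3/4, ψ = 3/4, for instance:
¬φ = ¬3/4 = 0
φ ⊃ ¬φ = 3/4 ⊃ 0 = 0
¬φ ⊃ ψ = 0 ⊃ 3/4 = 1
φ ⊃ ψ = 3/4 ⊃ 3/4 = 1
(¬φ ⊃ ψ) ⊃ (φ ⊃ ψ) = 1 ⊃ 1 = 1
(φ ⊃ ¬φ) ⊃ ((¬φ ⊃ ψ) ⊃ (φ ⊃ ψ)) = 0 ⊃ 1 = 1
and checking the remaining 24 assignments likewise gives ≥ 1 in every case.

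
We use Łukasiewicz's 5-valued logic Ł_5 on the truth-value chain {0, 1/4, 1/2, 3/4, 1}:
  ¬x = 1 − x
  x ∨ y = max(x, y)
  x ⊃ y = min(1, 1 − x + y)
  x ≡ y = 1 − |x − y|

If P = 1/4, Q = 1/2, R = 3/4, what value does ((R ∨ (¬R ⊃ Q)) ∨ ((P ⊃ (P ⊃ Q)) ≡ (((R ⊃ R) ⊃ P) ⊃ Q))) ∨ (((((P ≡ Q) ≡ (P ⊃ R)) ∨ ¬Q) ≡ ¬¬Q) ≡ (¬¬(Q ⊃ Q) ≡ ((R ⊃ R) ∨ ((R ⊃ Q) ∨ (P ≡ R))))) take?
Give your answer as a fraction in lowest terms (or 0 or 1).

1

¬R = ¬3/4 = 1/4
¬R ⊃ Q = 1/4 ⊃ 1/2 = 1
R ∨ (¬R ⊃ Q) = 3/4 ∨ 1 = 1
P ⊃ Q = 1/4 ⊃ 1/2 = 1
P ⊃ (P ⊃ Q) = 1/4 ⊃ 1 = 1
R ⊃ R = 3/4 ⊃ 3/4 = 1
(R ⊃ R) ⊃ P = 1 ⊃ 1/4 = 1/4
((R ⊃ R) ⊃ P) ⊃ Q = 1/4 ⊃ 1/2 = 1
(P ⊃ (P ⊃ Q)) ≡ (((R ⊃ R) ⊃ P) ⊃ Q) = 1 ≡ 1 = 1
(R ∨ (¬R ⊃ Q)) ∨ ((P ⊃ (P ⊃ Q)) ≡ (((R ⊃ R) ⊃ P) ⊃ Q)) = 1 ∨ 1 = 1
P ≡ Q = 1/4 ≡ 1/2 = 3/4
P ⊃ R = 1/4 ⊃ 3/4 = 1
(P ≡ Q) ≡ (P ⊃ R) = 3/4 ≡ 1 = 3/4
¬Q = ¬1/2 = 1/2
((P ≡ Q) ≡ (P ⊃ R)) ∨ ¬Q = 3/4 ∨ 1/2 = 3/4
¬Q = ¬1/2 = 1/2
¬¬Q = ¬1/2 = 1/2
(((P ≡ Q) ≡ (P ⊃ R)) ∨ ¬Q) ≡ ¬¬Q = 3/4 ≡ 1/2 = 3/4
Q ⊃ Q = 1/2 ⊃ 1/2 = 1
¬(Q ⊃ Q) = ¬1 = 0
¬¬(Q ⊃ Q) = ¬0 = 1
R ⊃ R = 3/4 ⊃ 3/4 = 1
R ⊃ Q = 3/4 ⊃ 1/2 = 3/4
P ≡ R = 1/4 ≡ 3/4 = 1/2
(R ⊃ Q) ∨ (P ≡ R) = 3/4 ∨ 1/2 = 3/4
(R ⊃ R) ∨ ((R ⊃ Q) ∨ (P ≡ R)) = 1 ∨ 3/4 = 1
¬¬(Q ⊃ Q) ≡ ((R ⊃ R) ∨ ((R ⊃ Q) ∨ (P ≡ R))) = 1 ≡ 1 = 1
((((P ≡ Q) ≡ (P ⊃ R)) ∨ ¬Q) ≡ ¬¬Q) ≡ (¬¬(Q ⊃ Q) ≡ ((R ⊃ R) ∨ ((R ⊃ Q) ∨ (P ≡ R)))) = 3/4 ≡ 1 = 3/4
((R ∨ (¬R ⊃ Q)) ∨ ((P ⊃ (P ⊃ Q)) ≡ (((R ⊃ R) ⊃ P) ⊃ Q))) ∨ (((((P ≡ Q) ≡ (P ⊃ R)) ∨ ¬Q) ≡ ¬¬Q) ≡ (¬¬(Q ⊃ Q) ≡ ((R ⊃ R) ∨ ((R ⊃ Q) ∨ (P ≡ R))))) = 1 ∨ 3/4 = 1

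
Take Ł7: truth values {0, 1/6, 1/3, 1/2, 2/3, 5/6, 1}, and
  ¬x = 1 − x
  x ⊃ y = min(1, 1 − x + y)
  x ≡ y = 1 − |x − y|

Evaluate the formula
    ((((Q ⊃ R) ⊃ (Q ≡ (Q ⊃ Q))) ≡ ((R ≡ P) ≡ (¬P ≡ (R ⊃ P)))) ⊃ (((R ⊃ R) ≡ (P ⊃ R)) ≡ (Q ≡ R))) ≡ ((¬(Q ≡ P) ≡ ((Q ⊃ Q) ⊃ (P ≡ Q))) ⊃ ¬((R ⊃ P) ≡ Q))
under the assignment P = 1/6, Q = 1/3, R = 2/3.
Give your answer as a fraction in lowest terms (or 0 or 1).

5/6

Q ⊃ R = 1/3 ⊃ 2/3 = 1
Q ⊃ Q = 1/3 ⊃ 1/3 = 1
Q ≡ (Q ⊃ Q) = 1/3 ≡ 1 = 1/3
(Q ⊃ R) ⊃ (Q ≡ (Q ⊃ Q)) = 1 ⊃ 1/3 = 1/3
R ≡ P = 2/3 ≡ 1/6 = 1/2
¬P = ¬1/6 = 5/6
R ⊃ P = 2/3 ⊃ 1/6 = 1/2
¬P ≡ (R ⊃ P) = 5/6 ≡ 1/2 = 2/3
(R ≡ P) ≡ (¬P ≡ (R ⊃ P)) = 1/2 ≡ 2/3 = 5/6
((Q ⊃ R) ⊃ (Q ≡ (Q ⊃ Q))) ≡ ((R ≡ P) ≡ (¬P ≡ (R ⊃ P))) = 1/3 ≡ 5/6 = 1/2
R ⊃ R = 2/3 ⊃ 2/3 = 1
P ⊃ R = 1/6 ⊃ 2/3 = 1
(R ⊃ R) ≡ (P ⊃ R) = 1 ≡ 1 = 1
Q ≡ R = 1/3 ≡ 2/3 = 2/3
((R ⊃ R) ≡ (P ⊃ R)) ≡ (Q ≡ R) = 1 ≡ 2/3 = 2/3
(((Q ⊃ R) ⊃ (Q ≡ (Q ⊃ Q))) ≡ ((R ≡ P) ≡ (¬P ≡ (R ⊃ P)))) ⊃ (((R ⊃ R) ≡ (P ⊃ R)) ≡ (Q ≡ R)) = 1/2 ⊃ 2/3 = 1
Q ≡ P = 1/3 ≡ 1/6 = 5/6
¬(Q ≡ P) = ¬5/6 = 1/6
Q ⊃ Q = 1/3 ⊃ 1/3 = 1
P ≡ Q = 1/6 ≡ 1/3 = 5/6
(Q ⊃ Q) ⊃ (P ≡ Q) = 1 ⊃ 5/6 = 5/6
¬(Q ≡ P) ≡ ((Q ⊃ Q) ⊃ (P ≡ Q)) = 1/6 ≡ 5/6 = 1/3
R ⊃ P = 2/3 ⊃ 1/6 = 1/2
(R ⊃ P) ≡ Q = 1/2 ≡ 1/3 = 5/6
¬((R ⊃ P) ≡ Q) = ¬5/6 = 1/6
(¬(Q ≡ P) ≡ ((Q ⊃ Q) ⊃ (P ≡ Q))) ⊃ ¬((R ⊃ P) ≡ Q) = 1/3 ⊃ 1/6 = 5/6
((((Q ⊃ R) ⊃ (Q ≡ (Q ⊃ Q))) ≡ ((R ≡ P) ≡ (¬P ≡ (R ⊃ P)))) ⊃ (((R ⊃ R) ≡ (P ⊃ R)) ≡ (Q ≡ R))) ≡ ((¬(Q ≡ P) ≡ ((Q ⊃ Q) ⊃ (P ≡ Q))) ⊃ ¬((R ⊃ P) ≡ Q)) = 1 ≡ 5/6 = 5/6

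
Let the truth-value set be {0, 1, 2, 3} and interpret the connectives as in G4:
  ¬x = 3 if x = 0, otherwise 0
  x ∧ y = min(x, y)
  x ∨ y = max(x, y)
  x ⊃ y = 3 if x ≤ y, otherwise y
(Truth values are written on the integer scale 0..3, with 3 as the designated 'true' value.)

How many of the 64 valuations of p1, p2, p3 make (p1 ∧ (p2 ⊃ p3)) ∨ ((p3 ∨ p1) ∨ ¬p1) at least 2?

56

value 3: 40 assignments (counts)
value 2: 16 assignments (counts)
value 1: 8 assignments
So 56 of the 64 assignments meet the threshold.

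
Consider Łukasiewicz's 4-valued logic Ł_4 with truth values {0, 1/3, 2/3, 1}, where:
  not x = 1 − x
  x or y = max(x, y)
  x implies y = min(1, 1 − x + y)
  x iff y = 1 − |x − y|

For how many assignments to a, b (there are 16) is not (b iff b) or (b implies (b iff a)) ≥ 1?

12

a = 0, b = 0 ↦ 1  ≥
a = 0, b = 1/3 ↦ 1  ≥
a = 0, b = 2/3 ↦ 2/3  <
a = 0, b = 1 ↦ 0  <
a = 1/3, b = 0 ↦ 1  ≥
a = 1/3, b = 1/3 ↦ 1  ≥
a = 1/3, b = 2/3 ↦ 1  ≥
a = 1/3, b = 1 ↦ 1/3  <
a = 2/3, b = 0 ↦ 1  ≥
a = 2/3, b = 1/3 ↦ 1  ≥
a = 2/3, b = 2/3 ↦ 1  ≥
a = 2/3, b = 1 ↦ 2/3  <
a = 1, b = 0 ↦ 1  ≥
a = 1, b = 1/3 ↦ 1  ≥
a = 1, b = 2/3 ↦ 1  ≥
a = 1, b = 1 ↦ 1  ≥
So 12 of the 16 assignments meet the threshold.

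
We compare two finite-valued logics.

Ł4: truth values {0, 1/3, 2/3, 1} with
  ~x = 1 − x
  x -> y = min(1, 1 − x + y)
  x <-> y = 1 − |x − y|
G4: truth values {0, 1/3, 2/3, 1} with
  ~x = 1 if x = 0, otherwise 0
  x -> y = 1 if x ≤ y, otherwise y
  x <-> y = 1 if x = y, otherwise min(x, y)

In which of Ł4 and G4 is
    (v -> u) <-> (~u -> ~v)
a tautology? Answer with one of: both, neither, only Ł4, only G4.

only Ł4

In Ł4: every assignment gives 1 — tautology.
In G4: at u = 1/3, v = 2/3 the value is 1/3 — not a tautology.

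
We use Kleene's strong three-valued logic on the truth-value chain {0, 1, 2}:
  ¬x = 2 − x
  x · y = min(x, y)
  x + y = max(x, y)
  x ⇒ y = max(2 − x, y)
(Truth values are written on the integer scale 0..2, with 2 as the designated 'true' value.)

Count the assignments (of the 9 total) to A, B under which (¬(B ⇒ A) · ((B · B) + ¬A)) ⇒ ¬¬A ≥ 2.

A = 0, B = 0 ↦ 2  ≥
A = 0, B = 1 ↦ 1  <
A = 0, B = 2 ↦ 0  <
A = 1, B = 0 ↦ 2  ≥
A = 1, B = 1 ↦ 1  <
A = 1, B = 2 ↦ 1  <
A = 2, B = 0 ↦ 2  ≥
A = 2, B = 1 ↦ 2  ≥
A = 2, B = 2 ↦ 2  ≥
So 5 of the 9 assignments meet the threshold.

5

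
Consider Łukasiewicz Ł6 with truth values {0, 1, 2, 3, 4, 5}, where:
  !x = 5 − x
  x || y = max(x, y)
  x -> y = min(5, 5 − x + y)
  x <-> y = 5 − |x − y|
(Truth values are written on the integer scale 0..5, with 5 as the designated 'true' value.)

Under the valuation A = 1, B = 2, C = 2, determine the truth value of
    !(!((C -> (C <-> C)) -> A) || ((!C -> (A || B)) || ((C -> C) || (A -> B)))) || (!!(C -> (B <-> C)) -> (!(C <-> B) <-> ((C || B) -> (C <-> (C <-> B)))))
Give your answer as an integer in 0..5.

C <-> C = 2 <-> 2 = 5
C -> (C <-> C) = 2 -> 5 = 5
(C -> (C <-> C)) -> A = 5 -> 1 = 1
!((C -> (C <-> C)) -> A) = !1 = 4
!C = !2 = 3
A || B = 1 || 2 = 2
!C -> (A || B) = 3 -> 2 = 4
C -> C = 2 -> 2 = 5
A -> B = 1 -> 2 = 5
(C -> C) || (A -> B) = 5 || 5 = 5
(!C -> (A || B)) || ((C -> C) || (A -> B)) = 4 || 5 = 5
!((C -> (C <-> C)) -> A) || ((!C -> (A || B)) || ((C -> C) || (A -> B))) = 4 || 5 = 5
!(!((C -> (C <-> C)) -> A) || ((!C -> (A || B)) || ((C -> C) || (A -> B)))) = !5 = 0
B <-> C = 2 <-> 2 = 5
C -> (B <-> C) = 2 -> 5 = 5
!(C -> (B <-> C)) = !5 = 0
!!(C -> (B <-> C)) = !0 = 5
C <-> B = 2 <-> 2 = 5
!(C <-> B) = !5 = 0
C || B = 2 || 2 = 2
C <-> B = 2 <-> 2 = 5
C <-> (C <-> B) = 2 <-> 5 = 2
(C || B) -> (C <-> (C <-> B)) = 2 -> 2 = 5
!(C <-> B) <-> ((C || B) -> (C <-> (C <-> B))) = 0 <-> 5 = 0
!!(C -> (B <-> C)) -> (!(C <-> B) <-> ((C || B) -> (C <-> (C <-> B)))) = 5 -> 0 = 0
!(!((C -> (C <-> C)) -> A) || ((!C -> (A || B)) || ((C -> C) || (A -> B)))) || (!!(C -> (B <-> C)) -> (!(C <-> B) <-> ((C || B) -> (C <-> (C <-> B))))) = 0 || 0 = 0

0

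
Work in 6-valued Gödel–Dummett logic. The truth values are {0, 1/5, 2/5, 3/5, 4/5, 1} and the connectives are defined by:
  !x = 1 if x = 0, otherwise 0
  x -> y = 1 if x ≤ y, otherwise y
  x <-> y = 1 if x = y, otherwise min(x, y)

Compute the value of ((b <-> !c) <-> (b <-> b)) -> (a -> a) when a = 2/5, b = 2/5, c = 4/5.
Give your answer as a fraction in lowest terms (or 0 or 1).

1

!c = !4/5 = 0
b <-> !c = 2/5 <-> 0 = 0
b <-> b = 2/5 <-> 2/5 = 1
(b <-> !c) <-> (b <-> b) = 0 <-> 1 = 0
a -> a = 2/5 -> 2/5 = 1
((b <-> !c) <-> (b <-> b)) -> (a -> a) = 0 -> 1 = 1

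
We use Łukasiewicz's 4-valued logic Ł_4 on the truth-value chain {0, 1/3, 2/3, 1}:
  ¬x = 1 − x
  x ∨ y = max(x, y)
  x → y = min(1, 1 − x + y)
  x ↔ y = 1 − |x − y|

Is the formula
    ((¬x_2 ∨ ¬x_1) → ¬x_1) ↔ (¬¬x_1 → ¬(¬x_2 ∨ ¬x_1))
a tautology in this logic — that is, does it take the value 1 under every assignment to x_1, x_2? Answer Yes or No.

Yes

x_1 = 0, x_2 = 0 ↦ 1
x_1 = 0, x_2 = 1/3 ↦ 1
x_1 = 0, x_2 = 2/3 ↦ 1
x_1 = 0, x_2 = 1 ↦ 1
x_1 = 1/3, x_2 = 0 ↦ 1
x_1 = 1/3, x_2 = 1/3 ↦ 1
x_1 = 1/3, x_2 = 2/3 ↦ 1
x_1 = 1/3, x_2 = 1 ↦ 1
x_1 = 2/3, x_2 = 0 ↦ 1
x_1 = 2/3, x_2 = 1/3 ↦ 1
x_1 = 2/3, x_2 = 2/3 ↦ 1
x_1 = 2/3, x_2 = 1 ↦ 1
x_1 = 1, x_2 = 0 ↦ 1
x_1 = 1, x_2 = 1/3 ↦ 1
x_1 = 1, x_2 = 2/3 ↦ 1
x_1 = 1, x_2 = 1 ↦ 1
Every assignment gives a value ≥ 1.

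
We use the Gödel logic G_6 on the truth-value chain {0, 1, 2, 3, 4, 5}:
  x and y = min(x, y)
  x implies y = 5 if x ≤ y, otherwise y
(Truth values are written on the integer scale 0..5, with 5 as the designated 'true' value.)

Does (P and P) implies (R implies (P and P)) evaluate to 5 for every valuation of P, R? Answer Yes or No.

At P = 4, R = 2, for instance:
P and P = 4 and 4 = 4
R implies (P and P) = 2 implies 4 = 5
(P and P) implies (R implies (P and P)) = 4 implies 5 = 5
and checking the remaining 35 assignments likewise gives ≥ 5 in every case.

Yes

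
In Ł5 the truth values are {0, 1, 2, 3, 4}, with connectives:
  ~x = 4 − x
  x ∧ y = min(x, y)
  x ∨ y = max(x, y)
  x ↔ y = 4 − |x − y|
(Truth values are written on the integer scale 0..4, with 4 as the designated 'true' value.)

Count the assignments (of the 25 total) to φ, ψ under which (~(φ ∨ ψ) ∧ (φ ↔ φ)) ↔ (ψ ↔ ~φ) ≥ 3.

9

value 4: 3 assignments (counts)
value 3: 6 assignments (counts)
value 2: 9 assignments
value 1: 4 assignments
value 0: 3 assignments
So 9 of the 25 assignments meet the threshold.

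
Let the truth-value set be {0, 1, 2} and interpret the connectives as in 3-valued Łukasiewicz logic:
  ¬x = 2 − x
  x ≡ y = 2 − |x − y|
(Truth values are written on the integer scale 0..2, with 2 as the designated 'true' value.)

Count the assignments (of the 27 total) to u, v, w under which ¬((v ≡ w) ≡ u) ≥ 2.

5

value 2: 5 assignments (counts)
value 1: 13 assignments
value 0: 9 assignments
So 5 of the 27 assignments meet the threshold.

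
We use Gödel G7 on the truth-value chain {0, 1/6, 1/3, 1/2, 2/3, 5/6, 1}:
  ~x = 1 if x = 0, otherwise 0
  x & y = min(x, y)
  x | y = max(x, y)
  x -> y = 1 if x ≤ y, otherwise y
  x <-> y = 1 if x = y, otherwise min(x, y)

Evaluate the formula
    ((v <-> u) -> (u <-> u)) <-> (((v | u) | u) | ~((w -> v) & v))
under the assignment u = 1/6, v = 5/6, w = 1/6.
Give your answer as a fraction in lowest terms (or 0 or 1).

5/6

v <-> u = 5/6 <-> 1/6 = 1/6
u <-> u = 1/6 <-> 1/6 = 1
(v <-> u) -> (u <-> u) = 1/6 -> 1 = 1
v | u = 5/6 | 1/6 = 5/6
(v | u) | u = 5/6 | 1/6 = 5/6
w -> v = 1/6 -> 5/6 = 1
(w -> v) & v = 1 & 5/6 = 5/6
~((w -> v) & v) = ~5/6 = 0
((v | u) | u) | ~((w -> v) & v) = 5/6 | 0 = 5/6
((v <-> u) -> (u <-> u)) <-> (((v | u) | u) | ~((w -> v) & v)) = 1 <-> 5/6 = 5/6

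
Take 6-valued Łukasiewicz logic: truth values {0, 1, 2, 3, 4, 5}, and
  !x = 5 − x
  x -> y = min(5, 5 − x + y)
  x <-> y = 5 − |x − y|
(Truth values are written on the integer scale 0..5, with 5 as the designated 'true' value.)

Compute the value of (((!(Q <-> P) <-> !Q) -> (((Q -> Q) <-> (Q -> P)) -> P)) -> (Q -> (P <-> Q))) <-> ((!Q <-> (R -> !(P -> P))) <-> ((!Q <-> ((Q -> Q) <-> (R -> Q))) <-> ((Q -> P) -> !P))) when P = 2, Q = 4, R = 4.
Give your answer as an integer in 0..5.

2

Q <-> P = 4 <-> 2 = 3
!(Q <-> P) = !3 = 2
!Q = !4 = 1
!(Q <-> P) <-> !Q = 2 <-> 1 = 4
Q -> Q = 4 -> 4 = 5
Q -> P = 4 -> 2 = 3
(Q -> Q) <-> (Q -> P) = 5 <-> 3 = 3
((Q -> Q) <-> (Q -> P)) -> P = 3 -> 2 = 4
(!(Q <-> P) <-> !Q) -> (((Q -> Q) <-> (Q -> P)) -> P) = 4 -> 4 = 5
P <-> Q = 2 <-> 4 = 3
Q -> (P <-> Q) = 4 -> 3 = 4
((!(Q <-> P) <-> !Q) -> (((Q -> Q) <-> (Q -> P)) -> P)) -> (Q -> (P <-> Q)) = 5 -> 4 = 4
!Q = !4 = 1
P -> P = 2 -> 2 = 5
!(P -> P) = !5 = 0
R -> !(P -> P) = 4 -> 0 = 1
!Q <-> (R -> !(P -> P)) = 1 <-> 1 = 5
!Q = !4 = 1
Q -> Q = 4 -> 4 = 5
R -> Q = 4 -> 4 = 5
(Q -> Q) <-> (R -> Q) = 5 <-> 5 = 5
!Q <-> ((Q -> Q) <-> (R -> Q)) = 1 <-> 5 = 1
Q -> P = 4 -> 2 = 3
!P = !2 = 3
(Q -> P) -> !P = 3 -> 3 = 5
(!Q <-> ((Q -> Q) <-> (R -> Q))) <-> ((Q -> P) -> !P) = 1 <-> 5 = 1
(!Q <-> (R -> !(P -> P))) <-> ((!Q <-> ((Q -> Q) <-> (R -> Q))) <-> ((Q -> P) -> !P)) = 5 <-> 1 = 1
(((!(Q <-> P) <-> !Q) -> (((Q -> Q) <-> (Q -> P)) -> P)) -> (Q -> (P <-> Q))) <-> ((!Q <-> (R -> !(P -> P))) <-> ((!Q <-> ((Q -> Q) <-> (R -> Q))) <-> ((Q -> P) -> !P))) = 4 <-> 1 = 2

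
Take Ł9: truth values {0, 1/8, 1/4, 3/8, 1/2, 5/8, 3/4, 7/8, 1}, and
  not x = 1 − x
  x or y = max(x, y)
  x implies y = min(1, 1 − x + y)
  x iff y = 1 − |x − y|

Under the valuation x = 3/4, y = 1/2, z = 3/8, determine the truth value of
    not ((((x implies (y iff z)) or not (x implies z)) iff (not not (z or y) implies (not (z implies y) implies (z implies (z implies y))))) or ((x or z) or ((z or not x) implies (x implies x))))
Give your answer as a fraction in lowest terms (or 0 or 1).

y iff z = 1/2 iff 3/8 = 7/8
x implies (y iff z) = 3/4 implies 7/8 = 1
x implies z = 3/4 implies 3/8 = 5/8
not (x implies z) = not 5/8 = 3/8
(x implies (y iff z)) or not (x implies z) = 1 or 3/8 = 1
z or y = 3/8 or 1/2 = 1/2
not (z or y) = not 1/2 = 1/2
not not (z or y) = not 1/2 = 1/2
z implies y = 3/8 implies 1/2 = 1
not (z implies y) = not 1 = 0
z implies y = 3/8 implies 1/2 = 1
z implies (z implies y) = 3/8 implies 1 = 1
not (z implies y) implies (z implies (z implies y)) = 0 implies 1 = 1
not not (z or y) implies (not (z implies y) implies (z implies (z implies y))) = 1/2 implies 1 = 1
((x implies (y iff z)) or not (x implies z)) iff (not not (z or y) implies (not (z implies y) implies (z implies (z implies y)))) = 1 iff 1 = 1
x or z = 3/4 or 3/8 = 3/4
not x = not 3/4 = 1/4
z or not x = 3/8 or 1/4 = 3/8
x implies x = 3/4 implies 3/4 = 1
(z or not x) implies (x implies x) = 3/8 implies 1 = 1
(x or z) or ((z or not x) implies (x implies x)) = 3/4 or 1 = 1
(((x implies (y iff z)) or not (x implies z)) iff (not not (z or y) implies (not (z implies y) implies (z implies (z implies y))))) or ((x or z) or ((z or not x) implies (x implies x))) = 1 or 1 = 1
not ((((x implies (y iff z)) or not (x implies z)) iff (not not (z or y) implies (not (z implies y) implies (z implies (z implies y))))) or ((x or z) or ((z or not x) implies (x implies x)))) = not 1 = 0

0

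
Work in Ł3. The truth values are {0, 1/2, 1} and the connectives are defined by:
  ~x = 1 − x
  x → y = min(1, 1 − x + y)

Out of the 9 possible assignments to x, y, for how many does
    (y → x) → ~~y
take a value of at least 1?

4

x = 0, y = 0 ↦ 0  <
x = 0, y = 1/2 ↦ 1  ≥
x = 0, y = 1 ↦ 1  ≥
x = 1/2, y = 0 ↦ 0  <
x = 1/2, y = 1/2 ↦ 1/2  <
x = 1/2, y = 1 ↦ 1  ≥
x = 1, y = 0 ↦ 0  <
x = 1, y = 1/2 ↦ 1/2  <
x = 1, y = 1 ↦ 1  ≥
So 4 of the 9 assignments meet the threshold.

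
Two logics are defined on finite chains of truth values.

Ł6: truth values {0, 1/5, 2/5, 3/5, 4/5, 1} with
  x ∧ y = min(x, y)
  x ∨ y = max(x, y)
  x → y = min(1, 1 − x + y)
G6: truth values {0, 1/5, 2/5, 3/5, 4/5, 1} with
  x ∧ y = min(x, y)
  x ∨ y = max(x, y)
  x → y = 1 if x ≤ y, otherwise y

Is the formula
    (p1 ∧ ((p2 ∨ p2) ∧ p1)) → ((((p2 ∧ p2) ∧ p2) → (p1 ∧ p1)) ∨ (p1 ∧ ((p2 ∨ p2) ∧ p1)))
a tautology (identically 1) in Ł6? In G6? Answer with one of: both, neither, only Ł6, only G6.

In Ł6: every assignment gives 1 — tautology.
In G6: every assignment gives 1 — tautology.

both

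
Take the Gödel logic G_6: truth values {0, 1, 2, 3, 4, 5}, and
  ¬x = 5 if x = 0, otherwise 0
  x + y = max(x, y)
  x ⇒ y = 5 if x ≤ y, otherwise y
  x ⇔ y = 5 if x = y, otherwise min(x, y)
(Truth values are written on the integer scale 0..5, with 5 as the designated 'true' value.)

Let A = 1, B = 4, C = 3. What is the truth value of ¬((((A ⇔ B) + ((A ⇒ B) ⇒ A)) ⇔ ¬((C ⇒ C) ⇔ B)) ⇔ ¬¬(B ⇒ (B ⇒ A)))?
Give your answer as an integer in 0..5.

5

A ⇔ B = 1 ⇔ 4 = 1
A ⇒ B = 1 ⇒ 4 = 5
(A ⇒ B) ⇒ A = 5 ⇒ 1 = 1
(A ⇔ B) + ((A ⇒ B) ⇒ A) = 1 + 1 = 1
C ⇒ C = 3 ⇒ 3 = 5
(C ⇒ C) ⇔ B = 5 ⇔ 4 = 4
¬((C ⇒ C) ⇔ B) = ¬4 = 0
((A ⇔ B) + ((A ⇒ B) ⇒ A)) ⇔ ¬((C ⇒ C) ⇔ B) = 1 ⇔ 0 = 0
B ⇒ A = 4 ⇒ 1 = 1
B ⇒ (B ⇒ A) = 4 ⇒ 1 = 1
¬(B ⇒ (B ⇒ A)) = ¬1 = 0
¬¬(B ⇒ (B ⇒ A)) = ¬0 = 5
(((A ⇔ B) + ((A ⇒ B) ⇒ A)) ⇔ ¬((C ⇒ C) ⇔ B)) ⇔ ¬¬(B ⇒ (B ⇒ A)) = 0 ⇔ 5 = 0
¬((((A ⇔ B) + ((A ⇒ B) ⇒ A)) ⇔ ¬((C ⇒ C) ⇔ B)) ⇔ ¬¬(B ⇒ (B ⇒ A))) = ¬0 = 5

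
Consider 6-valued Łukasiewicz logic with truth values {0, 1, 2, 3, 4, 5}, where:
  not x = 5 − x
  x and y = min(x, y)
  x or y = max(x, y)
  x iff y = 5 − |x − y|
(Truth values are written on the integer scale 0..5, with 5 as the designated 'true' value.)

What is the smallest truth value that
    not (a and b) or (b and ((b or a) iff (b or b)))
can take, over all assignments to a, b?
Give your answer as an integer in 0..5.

Take a = 2, b = 2:
a and b = 2 and 2 = 2
not (a and b) = not 2 = 3
b or a = 2 or 2 = 2
b or b = 2 or 2 = 2
(b or a) iff (b or b) = 2 iff 2 = 5
b and ((b or a) iff (b or b)) = 2 and 5 = 2
not (a and b) or (b and ((b or a) iff (b or b))) = 3 or 2 = 3
No assignment yields a value below 3, so this is the minimum.

3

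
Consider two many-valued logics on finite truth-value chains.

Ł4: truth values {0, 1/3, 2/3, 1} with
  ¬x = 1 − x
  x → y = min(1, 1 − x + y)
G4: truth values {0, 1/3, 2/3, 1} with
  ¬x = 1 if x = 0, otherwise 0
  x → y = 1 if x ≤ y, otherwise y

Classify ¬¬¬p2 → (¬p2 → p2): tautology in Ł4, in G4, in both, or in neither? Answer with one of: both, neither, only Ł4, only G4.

neither

In Ł4: at p2 = 0 the value is 0 — not a tautology.
In G4: at p2 = 0 the value is 0 — not a tautology.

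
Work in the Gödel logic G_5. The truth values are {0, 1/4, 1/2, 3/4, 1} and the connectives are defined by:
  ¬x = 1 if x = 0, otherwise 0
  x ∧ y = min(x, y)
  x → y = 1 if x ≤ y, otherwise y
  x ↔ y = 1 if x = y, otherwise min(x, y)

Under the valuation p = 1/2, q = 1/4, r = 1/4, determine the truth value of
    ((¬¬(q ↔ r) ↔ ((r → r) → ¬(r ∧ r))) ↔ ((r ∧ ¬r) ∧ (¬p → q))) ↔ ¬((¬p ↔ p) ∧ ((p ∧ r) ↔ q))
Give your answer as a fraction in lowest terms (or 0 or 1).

1

q ↔ r = 1/4 ↔ 1/4 = 1
¬(q ↔ r) = ¬1 = 0
¬¬(q ↔ r) = ¬0 = 1
r → r = 1/4 → 1/4 = 1
r ∧ r = 1/4 ∧ 1/4 = 1/4
¬(r ∧ r) = ¬1/4 = 0
(r → r) → ¬(r ∧ r) = 1 → 0 = 0
¬¬(q ↔ r) ↔ ((r → r) → ¬(r ∧ r)) = 1 ↔ 0 = 0
¬r = ¬1/4 = 0
r ∧ ¬r = 1/4 ∧ 0 = 0
¬p = ¬1/2 = 0
¬p → q = 0 → 1/4 = 1
(r ∧ ¬r) ∧ (¬p → q) = 0 ∧ 1 = 0
(¬¬(q ↔ r) ↔ ((r → r) → ¬(r ∧ r))) ↔ ((r ∧ ¬r) ∧ (¬p → q)) = 0 ↔ 0 = 1
¬p = ¬1/2 = 0
¬p ↔ p = 0 ↔ 1/2 = 0
p ∧ r = 1/2 ∧ 1/4 = 1/4
(p ∧ r) ↔ q = 1/4 ↔ 1/4 = 1
(¬p ↔ p) ∧ ((p ∧ r) ↔ q) = 0 ∧ 1 = 0
¬((¬p ↔ p) ∧ ((p ∧ r) ↔ q)) = ¬0 = 1
((¬¬(q ↔ r) ↔ ((r → r) → ¬(r ∧ r))) ↔ ((r ∧ ¬r) ∧ (¬p → q))) ↔ ¬((¬p ↔ p) ∧ ((p ∧ r) ↔ q)) = 1 ↔ 1 = 1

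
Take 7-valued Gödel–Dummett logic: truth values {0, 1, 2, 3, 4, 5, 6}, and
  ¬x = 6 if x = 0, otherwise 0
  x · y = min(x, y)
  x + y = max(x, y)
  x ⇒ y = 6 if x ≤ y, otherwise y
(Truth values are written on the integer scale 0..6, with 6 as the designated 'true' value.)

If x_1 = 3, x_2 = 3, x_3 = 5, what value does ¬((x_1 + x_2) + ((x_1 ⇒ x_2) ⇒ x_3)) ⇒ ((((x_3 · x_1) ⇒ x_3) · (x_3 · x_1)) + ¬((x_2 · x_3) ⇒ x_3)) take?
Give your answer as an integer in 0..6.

6

x_1 + x_2 = 3 + 3 = 3
x_1 ⇒ x_2 = 3 ⇒ 3 = 6
(x_1 ⇒ x_2) ⇒ x_3 = 6 ⇒ 5 = 5
(x_1 + x_2) + ((x_1 ⇒ x_2) ⇒ x_3) = 3 + 5 = 5
¬((x_1 + x_2) + ((x_1 ⇒ x_2) ⇒ x_3)) = ¬5 = 0
x_3 · x_1 = 5 · 3 = 3
(x_3 · x_1) ⇒ x_3 = 3 ⇒ 5 = 6
x_3 · x_1 = 5 · 3 = 3
((x_3 · x_1) ⇒ x_3) · (x_3 · x_1) = 6 · 3 = 3
x_2 · x_3 = 3 · 5 = 3
(x_2 · x_3) ⇒ x_3 = 3 ⇒ 5 = 6
¬((x_2 · x_3) ⇒ x_3) = ¬6 = 0
(((x_3 · x_1) ⇒ x_3) · (x_3 · x_1)) + ¬((x_2 · x_3) ⇒ x_3) = 3 + 0 = 3
¬((x_1 + x_2) + ((x_1 ⇒ x_2) ⇒ x_3)) ⇒ ((((x_3 · x_1) ⇒ x_3) · (x_3 · x_1)) + ¬((x_2 · x_3) ⇒ x_3)) = 0 ⇒ 3 = 6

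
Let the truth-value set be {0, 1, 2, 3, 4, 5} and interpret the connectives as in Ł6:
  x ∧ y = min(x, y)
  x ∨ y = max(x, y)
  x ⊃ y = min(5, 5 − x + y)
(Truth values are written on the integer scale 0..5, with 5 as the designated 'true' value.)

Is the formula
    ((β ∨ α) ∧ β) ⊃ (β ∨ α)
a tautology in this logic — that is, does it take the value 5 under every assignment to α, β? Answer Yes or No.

Yes

At α = 0, β = 1, for instance:
β ∨ α = 1 ∨ 0 = 1
(β ∨ α) ∧ β = 1 ∧ 1 = 1
((β ∨ α) ∧ β) ⊃ (β ∨ α) = 1 ⊃ 1 = 5
and checking the remaining 35 assignments likewise gives ≥ 5 in every case.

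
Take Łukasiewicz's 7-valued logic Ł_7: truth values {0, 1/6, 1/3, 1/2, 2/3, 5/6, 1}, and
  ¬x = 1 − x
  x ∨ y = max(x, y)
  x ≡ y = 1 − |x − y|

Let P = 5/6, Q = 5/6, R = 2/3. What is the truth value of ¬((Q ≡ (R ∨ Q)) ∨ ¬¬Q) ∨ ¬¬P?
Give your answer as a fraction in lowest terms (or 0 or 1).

5/6

R ∨ Q = 2/3 ∨ 5/6 = 5/6
Q ≡ (R ∨ Q) = 5/6 ≡ 5/6 = 1
¬Q = ¬5/6 = 1/6
¬¬Q = ¬1/6 = 5/6
(Q ≡ (R ∨ Q)) ∨ ¬¬Q = 1 ∨ 5/6 = 1
¬((Q ≡ (R ∨ Q)) ∨ ¬¬Q) = ¬1 = 0
¬P = ¬5/6 = 1/6
¬¬P = ¬1/6 = 5/6
¬((Q ≡ (R ∨ Q)) ∨ ¬¬Q) ∨ ¬¬P = 0 ∨ 5/6 = 5/6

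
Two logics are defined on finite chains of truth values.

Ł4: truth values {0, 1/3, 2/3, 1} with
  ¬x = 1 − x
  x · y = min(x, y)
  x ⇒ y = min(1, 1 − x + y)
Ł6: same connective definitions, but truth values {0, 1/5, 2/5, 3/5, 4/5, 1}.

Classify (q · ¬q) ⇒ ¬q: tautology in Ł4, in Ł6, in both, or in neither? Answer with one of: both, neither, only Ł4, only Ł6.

both

In Ł4: every assignment gives 1 — tautology.
In Ł6: every assignment gives 1 — tautology.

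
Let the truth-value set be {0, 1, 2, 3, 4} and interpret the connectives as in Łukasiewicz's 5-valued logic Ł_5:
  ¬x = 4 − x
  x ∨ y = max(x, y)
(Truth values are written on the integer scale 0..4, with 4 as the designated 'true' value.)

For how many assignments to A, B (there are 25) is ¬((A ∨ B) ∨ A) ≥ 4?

value 4: 1 assignment (counts)
value 3: 3 assignments
value 2: 5 assignments
value 1: 7 assignments
value 0: 9 assignments
So 1 of the 25 assignments meets the threshold.

1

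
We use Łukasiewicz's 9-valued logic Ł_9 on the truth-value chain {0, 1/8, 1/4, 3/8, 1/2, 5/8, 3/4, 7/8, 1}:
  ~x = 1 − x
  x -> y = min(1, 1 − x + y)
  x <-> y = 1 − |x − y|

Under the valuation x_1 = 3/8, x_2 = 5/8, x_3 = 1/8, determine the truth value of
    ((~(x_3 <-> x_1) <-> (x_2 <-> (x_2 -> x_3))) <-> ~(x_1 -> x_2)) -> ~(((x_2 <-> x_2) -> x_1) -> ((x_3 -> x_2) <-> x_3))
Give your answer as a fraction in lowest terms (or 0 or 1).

x_3 <-> x_1 = 1/8 <-> 3/8 = 3/4
~(x_3 <-> x_1) = ~3/4 = 1/4
x_2 -> x_3 = 5/8 -> 1/8 = 1/2
x_2 <-> (x_2 -> x_3) = 5/8 <-> 1/2 = 7/8
~(x_3 <-> x_1) <-> (x_2 <-> (x_2 -> x_3)) = 1/4 <-> 7/8 = 3/8
x_1 -> x_2 = 3/8 -> 5/8 = 1
~(x_1 -> x_2) = ~1 = 0
(~(x_3 <-> x_1) <-> (x_2 <-> (x_2 -> x_3))) <-> ~(x_1 -> x_2) = 3/8 <-> 0 = 5/8
x_2 <-> x_2 = 5/8 <-> 5/8 = 1
(x_2 <-> x_2) -> x_1 = 1 -> 3/8 = 3/8
x_3 -> x_2 = 1/8 -> 5/8 = 1
(x_3 -> x_2) <-> x_3 = 1 <-> 1/8 = 1/8
((x_2 <-> x_2) -> x_1) -> ((x_3 -> x_2) <-> x_3) = 3/8 -> 1/8 = 3/4
~(((x_2 <-> x_2) -> x_1) -> ((x_3 -> x_2) <-> x_3)) = ~3/4 = 1/4
((~(x_3 <-> x_1) <-> (x_2 <-> (x_2 -> x_3))) <-> ~(x_1 -> x_2)) -> ~(((x_2 <-> x_2) -> x_1) -> ((x_3 -> x_2) <-> x_3)) = 5/8 -> 1/4 = 5/8

5/8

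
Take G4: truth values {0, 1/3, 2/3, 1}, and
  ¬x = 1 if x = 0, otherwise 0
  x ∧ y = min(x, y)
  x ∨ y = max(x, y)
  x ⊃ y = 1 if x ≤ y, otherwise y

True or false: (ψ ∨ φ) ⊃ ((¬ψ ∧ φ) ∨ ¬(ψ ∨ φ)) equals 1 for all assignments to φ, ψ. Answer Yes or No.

Counterexample: take φ = 0, ψ = 1/3.
ψ ∨ φ = 1/3 ∨ 0 = 1/3
¬ψ = ¬1/3 = 0
¬ψ ∧ φ = 0 ∧ 0 = 0
ψ ∨ φ = 1/3 ∨ 0 = 1/3
¬(ψ ∨ φ) = ¬1/3 = 0
(¬ψ ∧ φ) ∨ ¬(ψ ∨ φ) = 0 ∨ 0 = 0
(ψ ∨ φ) ⊃ ((¬ψ ∧ φ) ∨ ¬(ψ ∨ φ)) = 1/3 ⊃ 0 = 0
This gives 0 ≠ 1.

No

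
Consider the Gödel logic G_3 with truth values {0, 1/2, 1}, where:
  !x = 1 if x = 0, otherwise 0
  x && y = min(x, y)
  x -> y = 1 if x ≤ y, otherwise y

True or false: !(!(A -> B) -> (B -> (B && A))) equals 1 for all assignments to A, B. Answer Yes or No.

Counterexample: take A = 0, B = 0.
A -> B = 0 -> 0 = 1
!(A -> B) = !1 = 0
B && A = 0 && 0 = 0
B -> (B && A) = 0 -> 0 = 1
!(A -> B) -> (B -> (B && A)) = 0 -> 1 = 1
!(!(A -> B) -> (B -> (B && A))) = !1 = 0
This gives 0 ≠ 1.

No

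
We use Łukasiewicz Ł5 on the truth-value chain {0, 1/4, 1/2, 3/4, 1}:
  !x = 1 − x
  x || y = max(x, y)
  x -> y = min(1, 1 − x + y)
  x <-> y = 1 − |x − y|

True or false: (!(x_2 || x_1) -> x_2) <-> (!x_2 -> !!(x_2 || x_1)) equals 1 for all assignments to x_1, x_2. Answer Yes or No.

At x_1 = 1/2, x_2 = 1, for instance:
x_2 || x_1 = 1 || 1/2 = 1
!(x_2 || x_1) = !1 = 0
!(x_2 || x_1) -> x_2 = 0 -> 1 = 1
!x_2 = !1 = 0
!!(x_2 || x_1) = !0 = 1
!x_2 -> !!(x_2 || x_1) = 0 -> 1 = 1
(!(x_2 || x_1) -> x_2) <-> (!x_2 -> !!(x_2 || x_1)) = 1 <-> 1 = 1
and checking the remaining 24 assignments likewise gives ≥ 1 in every case.

Yes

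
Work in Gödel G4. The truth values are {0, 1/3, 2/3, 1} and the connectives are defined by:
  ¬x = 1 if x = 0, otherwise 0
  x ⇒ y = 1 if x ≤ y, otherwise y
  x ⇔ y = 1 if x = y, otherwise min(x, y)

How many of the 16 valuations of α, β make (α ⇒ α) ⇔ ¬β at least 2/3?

α = 0, β = 0 ↦ 1  ≥
α = 0, β = 1/3 ↦ 0  <
α = 0, β = 2/3 ↦ 0  <
α = 0, β = 1 ↦ 0  <
α = 1/3, β = 0 ↦ 1  ≥
α = 1/3, β = 1/3 ↦ 0  <
α = 1/3, β = 2/3 ↦ 0  <
α = 1/3, β = 1 ↦ 0  <
α = 2/3, β = 0 ↦ 1  ≥
α = 2/3, β = 1/3 ↦ 0  <
α = 2/3, β = 2/3 ↦ 0  <
α = 2/3, β = 1 ↦ 0  <
α = 1, β = 0 ↦ 1  ≥
α = 1, β = 1/3 ↦ 0  <
α = 1, β = 2/3 ↦ 0  <
α = 1, β = 1 ↦ 0  <
So 4 of the 16 assignments meet the threshold.

4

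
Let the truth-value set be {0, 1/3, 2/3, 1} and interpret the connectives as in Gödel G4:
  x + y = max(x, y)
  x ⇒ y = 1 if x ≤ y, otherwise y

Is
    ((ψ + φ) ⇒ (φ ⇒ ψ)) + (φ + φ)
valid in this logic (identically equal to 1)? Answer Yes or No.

No

Counterexample: take φ = 1/3, ψ = 0.
ψ + φ = 0 + 1/3 = 1/3
φ ⇒ ψ = 1/3 ⇒ 0 = 0
(ψ + φ) ⇒ (φ ⇒ ψ) = 1/3 ⇒ 0 = 0
φ + φ = 1/3 + 1/3 = 1/3
((ψ + φ) ⇒ (φ ⇒ ψ)) + (φ + φ) = 0 + 1/3 = 1/3
This gives 1/3 ≠ 1.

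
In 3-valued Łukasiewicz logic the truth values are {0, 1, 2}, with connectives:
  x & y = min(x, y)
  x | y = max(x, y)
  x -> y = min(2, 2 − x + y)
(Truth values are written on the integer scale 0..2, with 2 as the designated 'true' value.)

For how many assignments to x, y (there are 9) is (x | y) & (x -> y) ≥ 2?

x = 0, y = 0 ↦ 0  <
x = 0, y = 1 ↦ 1  <
x = 0, y = 2 ↦ 2  ≥
x = 1, y = 0 ↦ 1  <
x = 1, y = 1 ↦ 1  <
x = 1, y = 2 ↦ 2  ≥
x = 2, y = 0 ↦ 0  <
x = 2, y = 1 ↦ 1  <
x = 2, y = 2 ↦ 2  ≥
So 3 of the 9 assignments meet the threshold.

3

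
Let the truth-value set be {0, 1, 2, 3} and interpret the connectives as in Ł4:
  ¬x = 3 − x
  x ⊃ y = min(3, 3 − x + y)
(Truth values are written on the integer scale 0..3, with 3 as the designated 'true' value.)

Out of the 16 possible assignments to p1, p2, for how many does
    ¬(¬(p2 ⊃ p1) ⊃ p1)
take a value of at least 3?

p1 = 0, p2 = 0 ↦ 0  <
p1 = 0, p2 = 1 ↦ 1  <
p1 = 0, p2 = 2 ↦ 2  <
p1 = 0, p2 = 3 ↦ 3  ≥
p1 = 1, p2 = 0 ↦ 0  <
p1 = 1, p2 = 1 ↦ 0  <
p1 = 1, p2 = 2 ↦ 0  <
p1 = 1, p2 = 3 ↦ 1  <
p1 = 2, p2 = 0 ↦ 0  <
p1 = 2, p2 = 1 ↦ 0  <
p1 = 2, p2 = 2 ↦ 0  <
p1 = 2, p2 = 3 ↦ 0  <
p1 = 3, p2 = 0 ↦ 0  <
p1 = 3, p2 = 1 ↦ 0  <
p1 = 3, p2 = 2 ↦ 0  <
p1 = 3, p2 = 3 ↦ 0  <
So 1 of the 16 assignments meets the threshold.

1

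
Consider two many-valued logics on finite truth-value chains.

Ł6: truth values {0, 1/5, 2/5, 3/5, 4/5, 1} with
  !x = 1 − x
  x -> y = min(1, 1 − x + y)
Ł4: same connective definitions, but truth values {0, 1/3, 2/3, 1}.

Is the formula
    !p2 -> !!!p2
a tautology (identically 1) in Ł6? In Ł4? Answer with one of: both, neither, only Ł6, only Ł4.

In Ł6: every assignment gives 1 — tautology.
In Ł4: every assignment gives 1 — tautology.

both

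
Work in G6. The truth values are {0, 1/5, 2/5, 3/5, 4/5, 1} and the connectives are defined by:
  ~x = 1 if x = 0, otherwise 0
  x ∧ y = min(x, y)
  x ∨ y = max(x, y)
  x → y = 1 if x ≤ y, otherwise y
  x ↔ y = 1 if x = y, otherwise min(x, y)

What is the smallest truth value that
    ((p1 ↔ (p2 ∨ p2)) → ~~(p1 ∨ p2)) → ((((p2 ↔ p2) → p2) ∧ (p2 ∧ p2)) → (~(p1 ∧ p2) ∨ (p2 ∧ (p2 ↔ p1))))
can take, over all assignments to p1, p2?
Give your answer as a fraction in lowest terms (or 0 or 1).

Take p1 = 1/5, p2 = 2/5:
p2 ∨ p2 = 2/5 ∨ 2/5 = 2/5
p1 ↔ (p2 ∨ p2) = 1/5 ↔ 2/5 = 1/5
p1 ∨ p2 = 1/5 ∨ 2/5 = 2/5
~(p1 ∨ p2) = ~2/5 = 0
~~(p1 ∨ p2) = ~0 = 1
(p1 ↔ (p2 ∨ p2)) → ~~(p1 ∨ p2) = 1/5 → 1 = 1
p2 ↔ p2 = 2/5 ↔ 2/5 = 1
(p2 ↔ p2) → p2 = 1 → 2/5 = 2/5
p2 ∧ p2 = 2/5 ∧ 2/5 = 2/5
((p2 ↔ p2) → p2) ∧ (p2 ∧ p2) = 2/5 ∧ 2/5 = 2/5
p1 ∧ p2 = 1/5 ∧ 2/5 = 1/5
~(p1 ∧ p2) = ~1/5 = 0
p2 ↔ p1 = 2/5 ↔ 1/5 = 1/5
p2 ∧ (p2 ↔ p1) = 2/5 ∧ 1/5 = 1/5
~(p1 ∧ p2) ∨ (p2 ∧ (p2 ↔ p1)) = 0 ∨ 1/5 = 1/5
(((p2 ↔ p2) → p2) ∧ (p2 ∧ p2)) → (~(p1 ∧ p2) ∨ (p2 ∧ (p2 ↔ p1))) = 2/5 → 1/5 = 1/5
((p1 ↔ (p2 ∨ p2)) → ~~(p1 ∨ p2)) → ((((p2 ↔ p2) → p2) ∧ (p2 ∧ p2)) → (~(p1 ∧ p2) ∨ (p2 ∧ (p2 ↔ p1)))) = 1 → 1/5 = 1/5
No assignment yields a value below 1/5, so this is the minimum.

1/5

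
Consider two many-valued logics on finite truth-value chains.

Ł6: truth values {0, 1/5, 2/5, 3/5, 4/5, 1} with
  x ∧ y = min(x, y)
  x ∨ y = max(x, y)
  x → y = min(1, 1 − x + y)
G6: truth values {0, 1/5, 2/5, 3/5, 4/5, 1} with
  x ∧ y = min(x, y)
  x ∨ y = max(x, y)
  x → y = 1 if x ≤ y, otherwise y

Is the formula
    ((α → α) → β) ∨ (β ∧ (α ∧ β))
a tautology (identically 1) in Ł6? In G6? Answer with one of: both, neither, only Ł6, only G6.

neither

In Ł6: at α = 0, β = 0 the value is 0 — not a tautology.
In G6: at α = 0, β = 0 the value is 0 — not a tautology.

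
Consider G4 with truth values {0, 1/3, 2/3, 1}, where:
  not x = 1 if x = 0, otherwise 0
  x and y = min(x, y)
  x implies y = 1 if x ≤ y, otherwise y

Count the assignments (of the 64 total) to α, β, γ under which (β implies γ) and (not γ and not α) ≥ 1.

value 1: 1 assignment (counts)
value 0: 63 assignments
So 1 of the 64 assignments meets the threshold.

1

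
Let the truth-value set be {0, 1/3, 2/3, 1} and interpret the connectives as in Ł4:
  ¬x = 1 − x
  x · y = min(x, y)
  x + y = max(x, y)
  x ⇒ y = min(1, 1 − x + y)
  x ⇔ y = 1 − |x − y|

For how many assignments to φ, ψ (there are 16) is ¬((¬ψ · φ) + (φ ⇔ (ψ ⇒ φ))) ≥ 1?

1

φ = 0, ψ = 0 ↦ 1  ≥
φ = 0, ψ = 1/3 ↦ 2/3  <
φ = 0, ψ = 2/3 ↦ 1/3  <
φ = 0, ψ = 1 ↦ 0  <
φ = 1/3, ψ = 0 ↦ 2/3  <
φ = 1/3, ψ = 1/3 ↦ 2/3  <
φ = 1/3, ψ = 2/3 ↦ 1/3  <
φ = 1/3, ψ = 1 ↦ 0  <
φ = 2/3, ψ = 0 ↦ 1/3  <
φ = 2/3, ψ = 1/3 ↦ 1/3  <
φ = 2/3, ψ = 2/3 ↦ 1/3  <
φ = 2/3, ψ = 1 ↦ 0  <
φ = 1, ψ = 0 ↦ 0  <
φ = 1, ψ = 1/3 ↦ 0  <
φ = 1, ψ = 2/3 ↦ 0  <
φ = 1, ψ = 1 ↦ 0  <
So 1 of the 16 assignments meets the threshold.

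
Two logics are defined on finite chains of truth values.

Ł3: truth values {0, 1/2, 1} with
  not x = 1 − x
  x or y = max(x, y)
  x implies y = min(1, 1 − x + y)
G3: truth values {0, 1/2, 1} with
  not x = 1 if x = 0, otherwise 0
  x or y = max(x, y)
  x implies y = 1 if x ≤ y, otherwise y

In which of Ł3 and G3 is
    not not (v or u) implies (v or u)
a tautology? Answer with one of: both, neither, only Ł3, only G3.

In Ł3: every assignment gives 1 — tautology.
In G3: at u = 0, v = 1/2 the value is 1/2 — not a tautology.

only Ł3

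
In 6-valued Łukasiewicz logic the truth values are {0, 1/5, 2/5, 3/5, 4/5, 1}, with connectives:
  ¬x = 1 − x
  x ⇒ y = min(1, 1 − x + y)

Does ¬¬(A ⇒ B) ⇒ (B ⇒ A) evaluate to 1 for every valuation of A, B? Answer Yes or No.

No

Counterexample: take A = 0, B = 1/5.
A ⇒ B = 0 ⇒ 1/5 = 1
¬(A ⇒ B) = ¬1 = 0
¬¬(A ⇒ B) = ¬0 = 1
B ⇒ A = 1/5 ⇒ 0 = 4/5
¬¬(A ⇒ B) ⇒ (B ⇒ A) = 1 ⇒ 4/5 = 4/5
This gives 4/5 ≠ 1.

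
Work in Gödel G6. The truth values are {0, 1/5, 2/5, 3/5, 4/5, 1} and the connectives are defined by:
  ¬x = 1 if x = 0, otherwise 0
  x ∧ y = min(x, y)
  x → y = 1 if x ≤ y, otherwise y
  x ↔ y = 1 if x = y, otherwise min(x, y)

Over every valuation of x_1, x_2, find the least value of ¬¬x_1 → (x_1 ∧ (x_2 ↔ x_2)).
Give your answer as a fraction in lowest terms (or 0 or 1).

Take x_1 = 1/5, x_2 = 0:
¬x_1 = ¬1/5 = 0
¬¬x_1 = ¬0 = 1
x_2 ↔ x_2 = 0 ↔ 0 = 1
x_1 ∧ (x_2 ↔ x_2) = 1/5 ∧ 1 = 1/5
¬¬x_1 → (x_1 ∧ (x_2 ↔ x_2)) = 1 → 1/5 = 1/5
No assignment yields a value below 1/5, so this is the minimum.

1/5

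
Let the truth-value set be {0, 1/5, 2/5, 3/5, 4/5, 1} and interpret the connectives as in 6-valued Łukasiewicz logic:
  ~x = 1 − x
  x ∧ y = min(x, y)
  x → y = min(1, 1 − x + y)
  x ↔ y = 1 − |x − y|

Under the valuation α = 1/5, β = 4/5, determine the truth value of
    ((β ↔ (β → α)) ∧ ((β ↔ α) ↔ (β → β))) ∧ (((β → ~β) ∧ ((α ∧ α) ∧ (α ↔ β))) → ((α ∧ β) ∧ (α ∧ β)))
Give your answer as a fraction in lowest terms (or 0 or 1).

2/5

β → α = 4/5 → 1/5 = 2/5
β ↔ (β → α) = 4/5 ↔ 2/5 = 3/5
β ↔ α = 4/5 ↔ 1/5 = 2/5
β → β = 4/5 → 4/5 = 1
(β ↔ α) ↔ (β → β) = 2/5 ↔ 1 = 2/5
(β ↔ (β → α)) ∧ ((β ↔ α) ↔ (β → β)) = 3/5 ∧ 2/5 = 2/5
~β = ~4/5 = 1/5
β → ~β = 4/5 → 1/5 = 2/5
α ∧ α = 1/5 ∧ 1/5 = 1/5
α ↔ β = 1/5 ↔ 4/5 = 2/5
(α ∧ α) ∧ (α ↔ β) = 1/5 ∧ 2/5 = 1/5
(β → ~β) ∧ ((α ∧ α) ∧ (α ↔ β)) = 2/5 ∧ 1/5 = 1/5
α ∧ β = 1/5 ∧ 4/5 = 1/5
α ∧ β = 1/5 ∧ 4/5 = 1/5
(α ∧ β) ∧ (α ∧ β) = 1/5 ∧ 1/5 = 1/5
((β → ~β) ∧ ((α ∧ α) ∧ (α ↔ β))) → ((α ∧ β) ∧ (α ∧ β)) = 1/5 → 1/5 = 1
((β ↔ (β → α)) ∧ ((β ↔ α) ↔ (β → β))) ∧ (((β → ~β) ∧ ((α ∧ α) ∧ (α ↔ β))) → ((α ∧ β) ∧ (α ∧ β))) = 2/5 ∧ 1 = 2/5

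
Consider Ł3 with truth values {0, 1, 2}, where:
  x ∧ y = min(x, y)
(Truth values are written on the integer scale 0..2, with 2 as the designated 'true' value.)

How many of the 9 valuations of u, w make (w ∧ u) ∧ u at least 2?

1

u = 0, w = 0 ↦ 0  <
u = 0, w = 1 ↦ 0  <
u = 0, w = 2 ↦ 0  <
u = 1, w = 0 ↦ 0  <
u = 1, w = 1 ↦ 1  <
u = 1, w = 2 ↦ 1  <
u = 2, w = 0 ↦ 0  <
u = 2, w = 1 ↦ 1  <
u = 2, w = 2 ↦ 2  ≥
So 1 of the 9 assignments meets the threshold.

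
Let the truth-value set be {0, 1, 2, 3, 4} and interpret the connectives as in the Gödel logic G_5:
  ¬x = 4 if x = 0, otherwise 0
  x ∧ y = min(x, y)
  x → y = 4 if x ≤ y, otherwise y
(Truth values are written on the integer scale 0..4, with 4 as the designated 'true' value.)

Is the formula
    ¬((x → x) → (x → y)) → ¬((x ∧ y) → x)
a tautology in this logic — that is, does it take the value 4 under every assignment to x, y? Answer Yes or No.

No

Counterexample: take x = 1, y = 0.
x → x = 1 → 1 = 4
x → y = 1 → 0 = 0
(x → x) → (x → y) = 4 → 0 = 0
¬((x → x) → (x → y)) = ¬0 = 4
x ∧ y = 1 ∧ 0 = 0
(x ∧ y) → x = 0 → 1 = 4
¬((x ∧ y) → x) = ¬4 = 0
¬((x → x) → (x → y)) → ¬((x ∧ y) → x) = 4 → 0 = 0
This gives 0 ≠ 4.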